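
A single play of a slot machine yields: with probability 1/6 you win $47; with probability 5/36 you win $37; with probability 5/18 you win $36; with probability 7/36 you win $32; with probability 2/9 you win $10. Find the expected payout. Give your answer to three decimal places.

31.417

E[payout] = 47·1/6 + 37·5/36 + 36·5/18 + 32·7/36 + 10·2/9
 = 47/6 + 185/36 + 10 + 56/9 + 20/9
 = 377/12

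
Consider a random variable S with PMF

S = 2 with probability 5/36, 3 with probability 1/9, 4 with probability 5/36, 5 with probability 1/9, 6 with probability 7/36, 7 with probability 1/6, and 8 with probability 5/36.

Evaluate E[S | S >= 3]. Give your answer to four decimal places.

P(S >= 3) = 1/9 + 5/36 + 1/9 + 7/36 + 1/6 + 5/36 = 31/36.
E[S | S >= 3] = [3·1/9 + 4·5/36 + 5·1/9 + 6·7/36 + 7·1/6 + 8·5/36] / (31/36)
 = 44/9 / (31/36)
 = 176/31

5.6774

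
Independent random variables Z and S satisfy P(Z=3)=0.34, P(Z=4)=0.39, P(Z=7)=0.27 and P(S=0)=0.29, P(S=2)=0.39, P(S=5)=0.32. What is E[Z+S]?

E[Z+S] = Σ_z Σ_s (z+s) · P(Z=z)P(S=s)
 = 3·0.0986 + 5·0.1326 + 8·0.1088 + 4·0.1131 + 6·0.1521 + 9·0.1248 + 7·0.0783 + 9·0.1053 + 12·0.0864
 = 0.2958 + 0.663 + 0.8704 + 0.4524 + 0.9126 + 1.1232 + 0.5481 + 0.9477 + 1.0368
 = 6.85

6.85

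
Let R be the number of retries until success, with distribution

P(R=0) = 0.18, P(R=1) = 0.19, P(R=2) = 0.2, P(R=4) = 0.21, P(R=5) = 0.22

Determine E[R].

E[R] = Σ r·P(R=r)
 = 0·0.18 + 1·0.19 + 2·0.2 + 4·0.21 + 5·0.22
 = 0 + 0.19 + 0.4 + 0.84 + 1.1
 = 2.53

2.53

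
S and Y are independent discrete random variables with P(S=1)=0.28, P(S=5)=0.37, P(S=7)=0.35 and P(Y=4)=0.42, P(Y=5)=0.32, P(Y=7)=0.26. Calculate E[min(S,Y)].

E[min(S,Y)] = Σ_s Σ_y min(s,y) · P(S=s)P(Y=y)
 = 1·0.1176 + 1·0.0896 + 1·0.0728 + 4·0.1554 + 5·0.1184 + 5·0.0962 + 4·0.147 + 5·0.112 + 7·0.091
 = 0.1176 + 0.0896 + 0.0728 + 0.6216 + 0.592 + 0.481 + 0.588 + 0.56 + 0.637
 = 3.7596

3.7596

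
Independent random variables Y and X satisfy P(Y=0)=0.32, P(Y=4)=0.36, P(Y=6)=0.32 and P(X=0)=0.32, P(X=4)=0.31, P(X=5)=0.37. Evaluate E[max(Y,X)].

E[max(Y,X)] = Σ_y Σ_x max(y,x) · P(Y=y)P(X=x)
 = 0·0.1024 + 4·0.0992 + 5·0.1184 + 4·0.1152 + 4·0.1116 + 5·0.1332 + 6·0.1024 + 6·0.0992 + 6·0.1184
 = 0 + 0.3968 + 0.592 + 0.4608 + 0.4464 + 0.666 + 0.6144 + 0.5952 + 0.7104
 = 4.482

4.482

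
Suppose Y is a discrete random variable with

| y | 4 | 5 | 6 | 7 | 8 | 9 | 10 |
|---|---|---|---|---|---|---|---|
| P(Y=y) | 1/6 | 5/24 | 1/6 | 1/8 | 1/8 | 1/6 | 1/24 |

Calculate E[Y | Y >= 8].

P(Y >= 8) = 1/8 + 1/6 + 1/24 = 1/3.
E[Y | Y >= 8] = [8·1/8 + 9·1/6 + 10·1/24] / (1/3)
 = 35/12 / (1/3)
 = 35/4

8.75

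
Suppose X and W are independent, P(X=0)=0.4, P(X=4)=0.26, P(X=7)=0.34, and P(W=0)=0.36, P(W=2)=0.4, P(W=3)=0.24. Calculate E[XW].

E[XW] = Σ_x Σ_w xw · P(X=x)P(W=w)
 = 0·0.144 + 0·0.16 + 0·0.096 + 0·0.0936 + 8·0.104 + 12·0.0624 + 0·0.1224 + 14·0.136 + 21·0.0816
 = 0 + 0 + 0 + 0 + 0.832 + 0.7488 + 0 + 1.904 + 1.7136
 = 5.1984

5.1984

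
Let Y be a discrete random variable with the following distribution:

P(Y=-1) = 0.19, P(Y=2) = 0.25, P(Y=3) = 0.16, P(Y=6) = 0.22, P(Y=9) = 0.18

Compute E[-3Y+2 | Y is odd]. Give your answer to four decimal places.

-8.8113

P(Y is odd) = 0.19 + 0.16 + 0.18 = 0.53.
E[-3Y+2 | Y is odd] = [5·0.19 + (-7)·0.16 + (-25)·0.18] / 0.53
 = -4.67 / 0.53
 = -467/53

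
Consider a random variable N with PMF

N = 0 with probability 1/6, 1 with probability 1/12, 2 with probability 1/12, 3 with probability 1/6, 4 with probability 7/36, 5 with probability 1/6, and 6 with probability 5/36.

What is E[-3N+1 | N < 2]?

P(N < 2) = 1/6 + 1/12 = 1/4.
E[-3N+1 | N < 2] = [1·1/6 + (-2)·1/12] / (1/4)
 = 0 / (1/4)
 = 0

0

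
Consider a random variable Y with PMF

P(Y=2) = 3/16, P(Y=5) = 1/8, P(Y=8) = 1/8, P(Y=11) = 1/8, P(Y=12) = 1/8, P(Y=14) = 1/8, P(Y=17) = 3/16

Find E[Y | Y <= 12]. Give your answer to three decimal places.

7.091

P(Y <= 12) = 3/16 + 1/8 + 1/8 + 1/8 + 1/8 = 11/16.
E[Y | Y <= 12] = [2·3/16 + 5·1/8 + 8·1/8 + 11·1/8 + 12·1/8] / (11/16)
 = 39/8 / (11/16)
 = 78/11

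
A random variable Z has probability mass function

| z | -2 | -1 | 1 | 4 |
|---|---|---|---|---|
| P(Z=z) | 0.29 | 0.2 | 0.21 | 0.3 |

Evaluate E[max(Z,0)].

E[max(Z,0)] = Σ max(z,0)·P(Z=z)
 = 0·0.29 + 0·0.2 + 1·0.21 + 4·0.3
 = 0 + 0 + 0.21 + 1.2
 = 1.41

1.41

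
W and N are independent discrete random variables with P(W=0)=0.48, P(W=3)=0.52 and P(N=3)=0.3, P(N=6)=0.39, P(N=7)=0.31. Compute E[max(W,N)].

E[max(W,N)] = Σ_w Σ_n max(w,n) · P(W=w)P(N=n)
 = 3·0.144 + 6·0.1872 + 7·0.1488 + 3·0.156 + 6·0.2028 + 7·0.1612
 = 0.432 + 1.1232 + 1.0416 + 0.468 + 1.2168 + 1.1284
 = 5.41

5.41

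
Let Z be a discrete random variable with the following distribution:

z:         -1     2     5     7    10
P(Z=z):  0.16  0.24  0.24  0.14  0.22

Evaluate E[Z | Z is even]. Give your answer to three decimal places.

P(Z is even) = 0.24 + 0.22 = 0.46.
E[Z | Z is even] = [2·0.24 + 10·0.22] / 0.46
 = 2.68 / 0.46
 = 134/23

5.826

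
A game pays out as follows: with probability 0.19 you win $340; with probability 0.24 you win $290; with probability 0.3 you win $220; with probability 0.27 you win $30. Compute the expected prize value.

208.3

E[payout] = 340·0.19 + 290·0.24 + 220·0.3 + 30·0.27
 = 64.6 + 69.6 + 66 + 8.1
 = 208.3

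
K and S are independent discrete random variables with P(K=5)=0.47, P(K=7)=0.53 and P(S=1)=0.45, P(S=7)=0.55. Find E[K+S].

10.36

E[K+S] = Σ_k Σ_s (k+s) · P(K=k)P(S=s)
 = 6·0.2115 + 12·0.2585 + 8·0.2385 + 14·0.2915
 = 1.269 + 3.102 + 1.908 + 4.081
 = 10.36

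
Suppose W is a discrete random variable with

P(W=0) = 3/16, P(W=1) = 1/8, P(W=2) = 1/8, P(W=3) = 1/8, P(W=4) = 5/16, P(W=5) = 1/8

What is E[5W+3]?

16.125

E[5W+3] = Σ (5w+3)·P(W=w)
 = 3·3/16 + 8·1/8 + 13·1/8 + 18·1/8 + 23·5/16 + 28·1/8
 = 9/16 + 1 + 13/8 + 9/4 + 115/16 + 7/2
 = 129/8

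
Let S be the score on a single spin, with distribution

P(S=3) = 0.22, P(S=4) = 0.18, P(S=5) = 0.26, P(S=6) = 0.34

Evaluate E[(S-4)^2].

E[(S-4)^2] = Σ (s-4)^2·P(S=s)
 = 1·0.22 + 0·0.18 + 1·0.26 + 4·0.34
 = 0.22 + 0 + 0.26 + 1.36
 = 1.84

1.84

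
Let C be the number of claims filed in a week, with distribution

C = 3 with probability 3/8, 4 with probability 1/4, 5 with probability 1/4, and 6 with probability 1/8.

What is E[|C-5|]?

E[|C-5|] = Σ |c-5|·P(C=c)
 = 2·3/8 + 1·1/4 + 0·1/4 + 1·1/8
 = 3/4 + 1/4 + 0 + 1/8
 = 9/8

1.125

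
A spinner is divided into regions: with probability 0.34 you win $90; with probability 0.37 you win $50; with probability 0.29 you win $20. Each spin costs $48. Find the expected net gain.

E[payout] = 90·0.34 + 50·0.37 + 20·0.29
 = 30.6 + 18.5 + 5.8
 = 54.9
Net = 54.9 - 48 = 6.9

6.9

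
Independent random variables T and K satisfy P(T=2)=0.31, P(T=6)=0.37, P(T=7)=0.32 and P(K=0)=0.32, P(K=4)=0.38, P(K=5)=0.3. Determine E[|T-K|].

3.0892

E[|T-K|] = Σ_t Σ_k |t-k| · P(T=t)P(K=k)
 = 2·0.0992 + 2·0.1178 + 3·0.093 + 6·0.1184 + 2·0.1406 + 1·0.111 + 7·0.1024 + 3·0.1216 + 2·0.096
 = 0.1984 + 0.2356 + 0.279 + 0.7104 + 0.2812 + 0.111 + 0.7168 + 0.3648 + 0.192
 = 3.0892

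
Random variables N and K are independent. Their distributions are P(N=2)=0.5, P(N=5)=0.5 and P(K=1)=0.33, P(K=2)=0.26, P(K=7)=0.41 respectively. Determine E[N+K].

E[N+K] = Σ_n Σ_k (n+k) · P(N=n)P(K=k)
 = 3·0.165 + 4·0.13 + 9·0.205 + 6·0.165 + 7·0.13 + 12·0.205
 = 0.495 + 0.52 + 1.845 + 0.99 + 0.91 + 2.46
 = 7.22

7.22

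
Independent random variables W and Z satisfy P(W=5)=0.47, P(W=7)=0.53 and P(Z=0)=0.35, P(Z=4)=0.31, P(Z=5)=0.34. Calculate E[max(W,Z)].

E[max(W,Z)] = Σ_w Σ_z max(w,z) · P(W=w)P(Z=z)
 = 5·0.1645 + 5·0.1457 + 5·0.1598 + 7·0.1855 + 7·0.1643 + 7·0.1802
 = 0.8225 + 0.7285 + 0.799 + 1.2985 + 1.1501 + 1.2614
 = 6.06

6.06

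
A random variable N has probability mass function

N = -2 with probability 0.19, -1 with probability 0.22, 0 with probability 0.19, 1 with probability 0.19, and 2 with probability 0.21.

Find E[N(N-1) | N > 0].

P(N > 0) = 0.19 + 0.21 = 0.4.
E[N(N-1) | N > 0] = [0·0.19 + 2·0.21] / 0.4
 = 0.42 / 0.4
 = 21/20

1.05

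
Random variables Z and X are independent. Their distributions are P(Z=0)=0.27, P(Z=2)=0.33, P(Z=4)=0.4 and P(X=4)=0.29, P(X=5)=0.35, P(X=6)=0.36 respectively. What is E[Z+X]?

E[Z+X] = Σ_z Σ_x (z+x) · P(Z=z)P(X=x)
 = 4·0.0783 + 5·0.0945 + 6·0.0972 + 6·0.0957 + 7·0.1155 + 8·0.1188 + 8·0.116 + 9·0.14 + 10·0.144
 = 0.3132 + 0.4725 + 0.5832 + 0.5742 + 0.8085 + 0.9504 + 0.928 + 1.26 + 1.44
 = 7.33

7.33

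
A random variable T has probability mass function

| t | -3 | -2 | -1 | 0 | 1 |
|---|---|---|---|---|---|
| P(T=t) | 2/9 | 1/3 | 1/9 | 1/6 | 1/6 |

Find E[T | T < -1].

P(T < -1) = 2/9 + 1/3 = 5/9.
E[T | T < -1] = [(-3)·2/9 + (-2)·1/3] / (5/9)
 = -4/3 / (5/9)
 = -12/5

-2.4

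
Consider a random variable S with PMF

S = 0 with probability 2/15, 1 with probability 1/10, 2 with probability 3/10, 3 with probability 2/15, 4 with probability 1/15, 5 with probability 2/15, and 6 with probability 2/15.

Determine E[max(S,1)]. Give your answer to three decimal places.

E[max(S,1)] = Σ max(s,1)·P(S=s)
 = 1·2/15 + 1·1/10 + 2·3/10 + 3·2/15 + 4·1/15 + 5·2/15 + 6·2/15
 = 2/15 + 1/10 + 3/5 + 2/5 + 4/15 + 2/3 + 4/5
 = 89/30

2.967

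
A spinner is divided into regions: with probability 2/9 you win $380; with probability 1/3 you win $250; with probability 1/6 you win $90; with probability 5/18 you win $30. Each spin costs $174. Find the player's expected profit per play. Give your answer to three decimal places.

17.111

E[payout] = 380·2/9 + 250·1/3 + 90·1/6 + 30·5/18
 = 760/9 + 250/3 + 15 + 25/3
 = 1720/9
Net = 1720/9 - 174 = 154/9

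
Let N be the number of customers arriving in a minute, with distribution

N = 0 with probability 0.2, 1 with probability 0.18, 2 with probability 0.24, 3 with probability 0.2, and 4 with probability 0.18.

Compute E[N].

E[N] = Σ n·P(N=n)
 = 0·0.2 + 1·0.18 + 2·0.24 + 3·0.2 + 4·0.18
 = 0 + 0.18 + 0.48 + 0.6 + 0.72
 = 1.98

1.98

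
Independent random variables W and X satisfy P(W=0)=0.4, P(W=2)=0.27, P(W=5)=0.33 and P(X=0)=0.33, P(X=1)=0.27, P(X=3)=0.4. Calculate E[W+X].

E[W+X] = Σ_w Σ_x (w+x) · P(W=w)P(X=x)
 = 0·0.132 + 1·0.108 + 3·0.16 + 2·0.0891 + 3·0.0729 + 5·0.108 + 5·0.1089 + 6·0.0891 + 8·0.132
 = 0 + 0.108 + 0.48 + 0.1782 + 0.2187 + 0.54 + 0.5445 + 0.5346 + 1.056
 = 3.66

3.66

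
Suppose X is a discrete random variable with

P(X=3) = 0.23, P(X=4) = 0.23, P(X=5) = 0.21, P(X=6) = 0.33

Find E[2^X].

33.36

E[2^X] = Σ 2^x·P(X=x)
 = 8·0.23 + 16·0.23 + 32·0.21 + 64·0.33
 = 1.84 + 3.68 + 6.72 + 21.12
 = 33.36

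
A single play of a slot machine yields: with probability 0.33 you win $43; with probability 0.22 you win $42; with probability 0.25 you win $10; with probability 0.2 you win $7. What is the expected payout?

27.33

E[payout] = 43·0.33 + 42·0.22 + 10·0.25 + 7·0.2
 = 14.19 + 9.24 + 2.5 + 1.4
 = 27.33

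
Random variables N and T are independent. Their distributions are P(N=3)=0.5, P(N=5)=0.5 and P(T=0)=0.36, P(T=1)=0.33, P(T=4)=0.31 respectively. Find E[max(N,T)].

E[max(N,T)] = Σ_n Σ_t max(n,t) · P(N=n)P(T=t)
 = 3·0.18 + 3·0.165 + 4·0.155 + 5·0.18 + 5·0.165 + 5·0.155
 = 0.54 + 0.495 + 0.62 + 0.9 + 0.825 + 0.775
 = 4.155

4.155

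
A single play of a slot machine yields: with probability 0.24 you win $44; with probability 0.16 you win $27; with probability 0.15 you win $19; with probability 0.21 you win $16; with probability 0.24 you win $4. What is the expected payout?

22.05

E[payout] = 44·0.24 + 27·0.16 + 19·0.15 + 16·0.21 + 4·0.24
 = 10.56 + 4.32 + 2.85 + 3.36 + 0.96
 = 22.05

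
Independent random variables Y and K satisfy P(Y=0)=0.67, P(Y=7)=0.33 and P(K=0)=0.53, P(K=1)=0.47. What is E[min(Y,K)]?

0.1551

E[min(Y,K)] = Σ_y Σ_k min(y,k) · P(Y=y)P(K=k)
 = 0·0.3551 + 0·0.3149 + 0·0.1749 + 1·0.1551
 = 0 + 0 + 0 + 0.1551
 = 0.1551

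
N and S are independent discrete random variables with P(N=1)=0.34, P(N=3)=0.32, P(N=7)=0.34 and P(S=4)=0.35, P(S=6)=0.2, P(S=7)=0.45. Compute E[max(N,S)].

6.175

E[max(N,S)] = Σ_n Σ_s max(n,s) · P(N=n)P(S=s)
 = 4·0.119 + 6·0.068 + 7·0.153 + 4·0.112 + 6·0.064 + 7·0.144 + 7·0.119 + 7·0.068 + 7·0.153
 = 0.476 + 0.408 + 1.071 + 0.448 + 0.384 + 1.008 + 0.833 + 0.476 + 1.071
 = 6.175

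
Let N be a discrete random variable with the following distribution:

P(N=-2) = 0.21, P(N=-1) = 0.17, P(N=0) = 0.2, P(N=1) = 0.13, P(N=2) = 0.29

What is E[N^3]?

E[N^3] = Σ n^3·P(N=n)
 = (-8)·0.21 + (-1)·0.17 + 0·0.2 + 1·0.13 + 8·0.29
 = (-1.68) + (-0.17) + 0 + 0.13 + 2.32
 = 0.6

0.6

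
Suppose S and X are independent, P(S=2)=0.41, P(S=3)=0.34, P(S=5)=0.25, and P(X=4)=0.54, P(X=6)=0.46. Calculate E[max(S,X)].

E[max(S,X)] = Σ_s Σ_x max(s,x) · P(S=s)P(X=x)
 = 4·0.2214 + 6·0.1886 + 4·0.1836 + 6·0.1564 + 5·0.135 + 6·0.115
 = 0.8856 + 1.1316 + 0.7344 + 0.9384 + 0.675 + 0.69
 = 5.055

5.055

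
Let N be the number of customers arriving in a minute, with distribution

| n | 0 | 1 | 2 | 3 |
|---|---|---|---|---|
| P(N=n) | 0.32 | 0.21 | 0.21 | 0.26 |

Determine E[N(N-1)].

E[N(N-1)] = Σ n(n-1)·P(N=n)
 = 0·0.32 + 0·0.21 + 2·0.21 + 6·0.26
 = 0 + 0 + 0.42 + 1.56
 = 1.98

1.98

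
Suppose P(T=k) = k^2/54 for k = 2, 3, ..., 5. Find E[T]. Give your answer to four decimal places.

4.1481

E[T] = Σ t·P(T=t)
 = 2·2/27 + 3·1/6 + 4·8/27 + 5·25/54
 = 4/27 + 1/2 + 32/27 + 125/54
 = 112/27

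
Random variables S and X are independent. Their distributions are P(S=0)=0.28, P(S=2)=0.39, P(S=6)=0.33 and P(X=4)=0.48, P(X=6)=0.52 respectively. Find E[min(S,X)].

2.4432

E[min(S,X)] = Σ_s Σ_x min(s,x) · P(S=s)P(X=x)
 = 0·0.1344 + 0·0.1456 + 2·0.1872 + 2·0.2028 + 4·0.1584 + 6·0.1716
 = 0 + 0 + 0.3744 + 0.4056 + 0.6336 + 1.0296
 = 2.4432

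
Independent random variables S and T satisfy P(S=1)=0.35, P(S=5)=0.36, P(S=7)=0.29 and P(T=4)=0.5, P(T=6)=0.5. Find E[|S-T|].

2.34

E[|S-T|] = Σ_s Σ_t |s-t| · P(S=s)P(T=t)
 = 3·0.175 + 5·0.175 + 1·0.18 + 1·0.18 + 3·0.145 + 1·0.145
 = 0.525 + 0.875 + 0.18 + 0.18 + 0.435 + 0.145
 = 2.34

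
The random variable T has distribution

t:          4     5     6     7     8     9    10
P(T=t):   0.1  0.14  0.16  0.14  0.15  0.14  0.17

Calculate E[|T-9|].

2.14

E[|T-9|] = Σ |t-9|·P(T=t)
 = 5·0.1 + 4·0.14 + 3·0.16 + 2·0.14 + 1·0.15 + 0·0.14 + 1·0.17
 = 0.5 + 0.56 + 0.48 + 0.28 + 0.15 + 0 + 0.17
 = 2.14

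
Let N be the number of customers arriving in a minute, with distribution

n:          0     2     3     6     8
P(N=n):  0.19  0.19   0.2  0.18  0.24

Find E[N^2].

E[N^2] = Σ n^2·P(N=n)
 = 0·0.19 + 4·0.19 + 9·0.2 + 36·0.18 + 64·0.24
 = 0 + 0.76 + 1.8 + 6.48 + 15.36
 = 24.4

24.4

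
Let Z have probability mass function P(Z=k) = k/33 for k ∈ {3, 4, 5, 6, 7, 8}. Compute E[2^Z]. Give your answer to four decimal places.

E[2^Z] = Σ 2^z·P(Z=z)
 = 8·1/11 + 16·4/33 + 32·5/33 + 64·2/11 + 128·7/33 + 256·8/33
 = 8/11 + 64/33 + 160/33 + 128/11 + 896/33 + 2048/33
 = 1192/11

108.3636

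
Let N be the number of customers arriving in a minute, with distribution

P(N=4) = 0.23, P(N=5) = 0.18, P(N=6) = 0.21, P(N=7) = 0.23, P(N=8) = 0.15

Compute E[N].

5.89

E[N] = Σ n·P(N=n)
 = 4·0.23 + 5·0.18 + 6·0.21 + 7·0.23 + 8·0.15
 = 0.92 + 0.9 + 1.26 + 1.61 + 1.2
 = 5.89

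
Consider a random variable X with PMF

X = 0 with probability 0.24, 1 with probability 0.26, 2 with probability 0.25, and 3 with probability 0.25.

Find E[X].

E[X] = Σ x·P(X=x)
 = 0·0.24 + 1·0.26 + 2·0.25 + 3·0.25
 = 0 + 0.26 + 0.5 + 0.75
 = 1.51

1.51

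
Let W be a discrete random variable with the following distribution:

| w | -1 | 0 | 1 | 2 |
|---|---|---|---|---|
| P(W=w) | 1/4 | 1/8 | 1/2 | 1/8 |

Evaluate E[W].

E[W] = Σ w·P(W=w)
 = (-1)·1/4 + 0·1/8 + 1·1/2 + 2·1/8
 = (-1/4) + 0 + 1/2 + 1/4
 = 1/2

0.5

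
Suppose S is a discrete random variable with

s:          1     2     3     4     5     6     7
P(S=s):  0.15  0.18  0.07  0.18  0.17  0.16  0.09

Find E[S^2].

E[S^2] = Σ s^2·P(S=s)
 = 1·0.15 + 4·0.18 + 9·0.07 + 16·0.18 + 25·0.17 + 36·0.16 + 49·0.09
 = 0.15 + 0.72 + 0.63 + 2.88 + 4.25 + 5.76 + 4.41
 = 18.8

18.8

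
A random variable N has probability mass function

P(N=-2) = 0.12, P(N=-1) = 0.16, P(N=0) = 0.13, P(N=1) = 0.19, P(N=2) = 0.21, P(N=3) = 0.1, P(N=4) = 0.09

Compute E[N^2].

4.01

E[N^2] = Σ n^2·P(N=n)
 = 4·0.12 + 1·0.16 + 0·0.13 + 1·0.19 + 4·0.21 + 9·0.1 + 16·0.09
 = 0.48 + 0.16 + 0 + 0.19 + 0.84 + 0.9 + 1.44
 = 4.01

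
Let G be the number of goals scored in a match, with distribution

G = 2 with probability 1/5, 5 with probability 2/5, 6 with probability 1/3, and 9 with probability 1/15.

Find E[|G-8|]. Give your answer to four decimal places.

E[|G-8|] = Σ |g-8|·P(G=g)
 = 6·1/5 + 3·2/5 + 2·1/3 + 1·1/15
 = 6/5 + 6/5 + 2/3 + 1/15
 = 47/15

3.1333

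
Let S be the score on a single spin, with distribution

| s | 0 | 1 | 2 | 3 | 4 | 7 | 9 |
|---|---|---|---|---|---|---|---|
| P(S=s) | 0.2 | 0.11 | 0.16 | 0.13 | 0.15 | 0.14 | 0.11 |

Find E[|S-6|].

E[|S-6|] = Σ |s-6|·P(S=s)
 = 6·0.2 + 5·0.11 + 4·0.16 + 3·0.13 + 2·0.15 + 1·0.14 + 3·0.11
 = 1.2 + 0.55 + 0.64 + 0.39 + 0.3 + 0.14 + 0.33
 = 3.55

3.55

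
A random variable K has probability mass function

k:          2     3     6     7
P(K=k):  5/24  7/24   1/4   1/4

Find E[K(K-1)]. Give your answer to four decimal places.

E[K(K-1)] = Σ k(k-1)·P(K=k)
 = 2·5/24 + 6·7/24 + 30·1/4 + 42·1/4
 = 5/12 + 7/4 + 15/2 + 21/2
 = 121/6

20.1667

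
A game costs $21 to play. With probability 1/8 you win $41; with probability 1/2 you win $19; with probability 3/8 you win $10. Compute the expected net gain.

-2.625

E[payout] = 41·1/8 + 19·1/2 + 10·3/8
 = 41/8 + 19/2 + 15/4
 = 147/8
Net = 147/8 - 21 = -21/8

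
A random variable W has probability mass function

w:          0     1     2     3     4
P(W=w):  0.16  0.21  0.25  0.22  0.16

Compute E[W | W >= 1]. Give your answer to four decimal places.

2.3929

P(W >= 1) = 0.21 + 0.25 + 0.22 + 0.16 = 0.84.
E[W | W >= 1] = [1·0.21 + 2·0.25 + 3·0.22 + 4·0.16] / 0.84
 = 2.01 / 0.84
 = 67/28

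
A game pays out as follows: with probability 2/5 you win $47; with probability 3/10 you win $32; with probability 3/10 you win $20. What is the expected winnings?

34.4

E[payout] = 47·2/5 + 32·3/10 + 20·3/10
 = 94/5 + 48/5 + 6
 = 172/5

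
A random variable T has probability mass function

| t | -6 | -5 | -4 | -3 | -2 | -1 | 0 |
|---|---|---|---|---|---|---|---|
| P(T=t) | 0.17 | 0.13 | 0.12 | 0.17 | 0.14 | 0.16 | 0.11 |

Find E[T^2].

13.54

E[T^2] = Σ t^2·P(T=t)
 = 36·0.17 + 25·0.13 + 16·0.12 + 9·0.17 + 4·0.14 + 1·0.16 + 0·0.11
 = 6.12 + 3.25 + 1.92 + 1.53 + 0.56 + 0.16 + 0
 = 13.54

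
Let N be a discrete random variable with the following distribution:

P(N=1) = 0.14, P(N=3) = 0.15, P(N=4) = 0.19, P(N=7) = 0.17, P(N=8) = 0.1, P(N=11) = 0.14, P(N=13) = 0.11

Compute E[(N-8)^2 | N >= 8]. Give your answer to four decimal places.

P(N >= 8) = 0.1 + 0.14 + 0.11 = 0.35.
E[(N-8)^2 | N >= 8] = [0·0.1 + 9·0.14 + 25·0.11] / 0.35
 = 4.01 / 0.35
 = 401/35

11.4571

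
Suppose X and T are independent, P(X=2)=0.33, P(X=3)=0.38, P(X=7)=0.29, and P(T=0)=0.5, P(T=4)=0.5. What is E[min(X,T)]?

E[min(X,T)] = Σ_x Σ_t min(x,t) · P(X=x)P(T=t)
 = 0·0.165 + 2·0.165 + 0·0.19 + 3·0.19 + 0·0.145 + 4·0.145
 = 0 + 0.33 + 0 + 0.57 + 0 + 0.58
 = 1.48

1.48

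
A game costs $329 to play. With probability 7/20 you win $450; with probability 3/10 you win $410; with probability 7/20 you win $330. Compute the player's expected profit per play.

67

E[payout] = 450·7/20 + 410·3/10 + 330·7/20
 = 315/2 + 123 + 231/2
 = 396
Net = 396 - 329 = 67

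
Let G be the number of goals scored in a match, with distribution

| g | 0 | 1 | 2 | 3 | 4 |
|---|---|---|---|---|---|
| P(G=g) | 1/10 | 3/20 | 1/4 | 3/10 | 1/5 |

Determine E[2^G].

E[2^G] = Σ 2^g·P(G=g)
 = 1·1/10 + 2·3/20 + 4·1/4 + 8·3/10 + 16·1/5
 = 1/10 + 3/10 + 1 + 12/5 + 16/5
 = 7

7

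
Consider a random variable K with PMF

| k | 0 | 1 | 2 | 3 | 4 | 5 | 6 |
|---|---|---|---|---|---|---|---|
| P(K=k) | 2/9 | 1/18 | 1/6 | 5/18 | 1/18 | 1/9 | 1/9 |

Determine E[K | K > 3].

5.2

P(K > 3) = 1/18 + 1/9 + 1/9 = 5/18.
E[K | K > 3] = [4·1/18 + 5·1/9 + 6·1/9] / (5/18)
 = 13/9 / (5/18)
 = 26/5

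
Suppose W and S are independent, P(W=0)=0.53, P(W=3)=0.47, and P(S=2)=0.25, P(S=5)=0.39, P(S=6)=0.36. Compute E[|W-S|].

E[|W-S|] = Σ_w Σ_s |w-s| · P(W=w)P(S=s)
 = 2·0.1325 + 5·0.2067 + 6·0.1908 + 1·0.1175 + 2·0.1833 + 3·0.1692
 = 0.265 + 1.0335 + 1.1448 + 0.1175 + 0.3666 + 0.5076
 = 3.435

3.435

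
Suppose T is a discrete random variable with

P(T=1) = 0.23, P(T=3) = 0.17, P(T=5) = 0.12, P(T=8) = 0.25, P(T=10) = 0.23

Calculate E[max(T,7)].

E[max(T,7)] = Σ max(t,7)·P(T=t)
 = 7·0.23 + 7·0.17 + 7·0.12 + 8·0.25 + 10·0.23
 = 1.61 + 1.19 + 0.84 + 2 + 2.3
 = 7.94

7.94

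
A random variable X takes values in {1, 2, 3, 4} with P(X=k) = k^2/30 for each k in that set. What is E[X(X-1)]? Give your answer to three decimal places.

E[X(X-1)] = Σ x(x-1)·P(X=x)
 = 0·1/30 + 2·2/15 + 6·3/10 + 12·8/15
 = 0 + 4/15 + 9/5 + 32/5
 = 127/15

8.467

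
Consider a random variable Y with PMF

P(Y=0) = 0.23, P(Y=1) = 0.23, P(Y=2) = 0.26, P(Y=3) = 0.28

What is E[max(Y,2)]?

E[max(Y,2)] = Σ max(y,2)·P(Y=y)
 = 2·0.23 + 2·0.23 + 2·0.26 + 3·0.28
 = 0.46 + 0.46 + 0.52 + 0.84
 = 2.28

2.28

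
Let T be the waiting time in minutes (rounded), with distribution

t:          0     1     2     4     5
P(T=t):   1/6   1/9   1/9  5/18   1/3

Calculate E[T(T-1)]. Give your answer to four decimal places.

10.2222

E[T(T-1)] = Σ t(t-1)·P(T=t)
 = 0·1/6 + 0·1/9 + 2·1/9 + 12·5/18 + 20·1/3
 = 0 + 0 + 2/9 + 10/3 + 20/3
 = 92/9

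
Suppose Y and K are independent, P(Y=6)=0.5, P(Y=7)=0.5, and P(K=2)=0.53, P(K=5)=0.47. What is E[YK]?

22.165

E[YK] = Σ_y Σ_k yk · P(Y=y)P(K=k)
 = 12·0.265 + 30·0.235 + 14·0.265 + 35·0.235
 = 3.18 + 7.05 + 3.71 + 8.225
 = 22.165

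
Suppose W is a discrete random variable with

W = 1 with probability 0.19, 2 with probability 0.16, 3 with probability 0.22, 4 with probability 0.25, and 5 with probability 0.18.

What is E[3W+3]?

12.21

E[3W+3] = Σ (3w+3)·P(W=w)
 = 6·0.19 + 9·0.16 + 12·0.22 + 15·0.25 + 18·0.18
 = 1.14 + 1.44 + 2.64 + 3.75 + 3.24
 = 12.21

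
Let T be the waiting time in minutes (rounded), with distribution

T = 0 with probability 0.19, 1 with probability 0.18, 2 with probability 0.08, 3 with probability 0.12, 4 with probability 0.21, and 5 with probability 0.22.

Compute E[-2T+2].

E[-2T+2] = Σ (-2t+2)·P(T=t)
 = 2·0.19 + 0·0.18 + (-2)·0.08 + (-4)·0.12 + (-6)·0.21 + (-8)·0.22
 = 0.38 + 0 + (-0.16) + (-0.48) + (-1.26) + (-1.76)
 = -3.28

-3.28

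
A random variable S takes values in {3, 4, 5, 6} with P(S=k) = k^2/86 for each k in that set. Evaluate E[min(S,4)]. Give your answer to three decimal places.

E[min(S,4)] = Σ min(s,4)·P(S=s)
 = 3·9/86 + 4·8/43 + 4·25/86 + 4·18/43
 = 27/86 + 32/43 + 50/43 + 72/43
 = 335/86

3.895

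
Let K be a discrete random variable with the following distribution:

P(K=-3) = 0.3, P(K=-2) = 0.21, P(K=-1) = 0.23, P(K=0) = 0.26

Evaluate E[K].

-1.55

E[K] = Σ k·P(K=k)
 = (-3)·0.3 + (-2)·0.21 + (-1)·0.23 + 0·0.26
 = (-0.9) + (-0.42) + (-0.23) + 0
 = -1.55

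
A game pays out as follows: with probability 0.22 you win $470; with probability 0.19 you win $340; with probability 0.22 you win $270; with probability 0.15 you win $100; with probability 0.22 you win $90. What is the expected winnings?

262.2

E[payout] = 470·0.22 + 340·0.19 + 270·0.22 + 100·0.15 + 90·0.22
 = 103.4 + 64.6 + 59.4 + 15 + 19.8
 = 262.2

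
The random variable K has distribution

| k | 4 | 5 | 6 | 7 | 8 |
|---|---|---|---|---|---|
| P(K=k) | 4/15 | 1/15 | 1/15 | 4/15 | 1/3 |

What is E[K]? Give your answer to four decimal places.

E[K] = Σ k·P(K=k)
 = 4·4/15 + 5·1/15 + 6·1/15 + 7·4/15 + 8·1/3
 = 16/15 + 1/3 + 2/5 + 28/15 + 8/3
 = 19/3

6.3333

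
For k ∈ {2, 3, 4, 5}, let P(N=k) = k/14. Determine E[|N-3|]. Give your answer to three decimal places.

1.143

E[|N-3|] = Σ |n-3|·P(N=n)
 = 1·1/7 + 0·3/14 + 1·2/7 + 2·5/14
 = 1/7 + 0 + 2/7 + 5/7
 = 8/7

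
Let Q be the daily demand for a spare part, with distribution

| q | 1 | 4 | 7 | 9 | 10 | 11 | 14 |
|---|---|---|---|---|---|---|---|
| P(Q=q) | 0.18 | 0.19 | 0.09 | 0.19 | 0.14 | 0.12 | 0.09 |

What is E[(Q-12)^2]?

38.94

E[(Q-12)^2] = Σ (q-12)^2·P(Q=q)
 = 121·0.18 + 64·0.19 + 25·0.09 + 9·0.19 + 4·0.14 + 1·0.12 + 4·0.09
 = 21.78 + 12.16 + 2.25 + 1.71 + 0.56 + 0.12 + 0.36
 = 38.94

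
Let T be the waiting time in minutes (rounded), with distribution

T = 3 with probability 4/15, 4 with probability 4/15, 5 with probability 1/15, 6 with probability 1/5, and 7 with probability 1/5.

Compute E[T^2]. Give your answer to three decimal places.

E[T^2] = Σ t^2·P(T=t)
 = 9·4/15 + 16·4/15 + 25·1/15 + 36·1/5 + 49·1/5
 = 12/5 + 64/15 + 5/3 + 36/5 + 49/5
 = 76/3

25.333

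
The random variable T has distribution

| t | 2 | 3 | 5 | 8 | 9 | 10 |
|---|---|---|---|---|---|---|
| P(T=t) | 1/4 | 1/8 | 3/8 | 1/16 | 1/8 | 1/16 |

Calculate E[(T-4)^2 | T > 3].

P(T > 3) = 3/8 + 1/16 + 1/8 + 1/16 = 5/8.
E[(T-4)^2 | T > 3] = [1·3/8 + 16·1/16 + 25·1/8 + 36·1/16] / (5/8)
 = 27/4 / (5/8)
 = 54/5

10.8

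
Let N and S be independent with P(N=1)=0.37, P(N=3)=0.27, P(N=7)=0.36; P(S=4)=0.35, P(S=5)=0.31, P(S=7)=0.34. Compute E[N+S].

9.03

E[N+S] = Σ_n Σ_s (n+s) · P(N=n)P(S=s)
 = 5·0.1295 + 6·0.1147 + 8·0.1258 + 7·0.0945 + 8·0.0837 + 10·0.0918 + 11·0.126 + 12·0.1116 + 14·0.1224
 = 0.6475 + 0.6882 + 1.0064 + 0.6615 + 0.6696 + 0.918 + 1.386 + 1.3392 + 1.7136
 = 9.03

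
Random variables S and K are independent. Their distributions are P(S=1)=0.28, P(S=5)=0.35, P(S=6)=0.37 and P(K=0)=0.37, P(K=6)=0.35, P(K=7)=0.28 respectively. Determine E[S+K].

E[S+K] = Σ_s Σ_k (s+k) · P(S=s)P(K=k)
 = 1·0.1036 + 7·0.098 + 8·0.0784 + 5·0.1295 + 11·0.1225 + 12·0.098 + 6·0.1369 + 12·0.1295 + 13·0.1036
 = 0.1036 + 0.686 + 0.6272 + 0.6475 + 1.3475 + 1.176 + 0.8214 + 1.554 + 1.3468
 = 8.31

8.31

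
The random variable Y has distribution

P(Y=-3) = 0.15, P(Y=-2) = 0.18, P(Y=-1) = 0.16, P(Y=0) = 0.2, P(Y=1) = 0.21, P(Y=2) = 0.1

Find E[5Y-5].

E[5Y-5] = Σ (5y-5)·P(Y=y)
 = (-20)·0.15 + (-15)·0.18 + (-10)·0.16 + (-5)·0.2 + 0·0.21 + 5·0.1
 = (-3) + (-2.7) + (-1.6) + (-1) + 0 + 0.5
 = -7.8

-7.8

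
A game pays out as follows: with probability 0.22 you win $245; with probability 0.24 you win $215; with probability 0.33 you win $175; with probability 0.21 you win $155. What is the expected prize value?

195.8

E[payout] = 245·0.22 + 215·0.24 + 175·0.33 + 155·0.21
 = 53.9 + 51.6 + 57.75 + 32.55
 = 195.8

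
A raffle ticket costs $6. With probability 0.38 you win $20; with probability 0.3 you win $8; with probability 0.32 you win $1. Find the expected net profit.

E[payout] = 20·0.38 + 8·0.3 + 1·0.32
 = 7.6 + 2.4 + 0.32
 = 10.32
Net = 10.32 - 6 = 4.32

4.32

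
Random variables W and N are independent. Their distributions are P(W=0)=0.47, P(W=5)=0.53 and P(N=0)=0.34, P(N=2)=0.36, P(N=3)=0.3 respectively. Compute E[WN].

4.293

E[WN] = Σ_w Σ_n wn · P(W=w)P(N=n)
 = 0·0.1598 + 0·0.1692 + 0·0.141 + 0·0.1802 + 10·0.1908 + 15·0.159
 = 0 + 0 + 0 + 0 + 1.908 + 2.385
 = 4.293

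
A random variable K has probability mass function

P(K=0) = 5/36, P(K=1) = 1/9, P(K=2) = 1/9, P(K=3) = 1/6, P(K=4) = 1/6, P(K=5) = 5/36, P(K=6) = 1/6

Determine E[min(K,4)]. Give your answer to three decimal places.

2.722

E[min(K,4)] = Σ min(k,4)·P(K=k)
 = 0·5/36 + 1·1/9 + 2·1/9 + 3·1/6 + 4·1/6 + 4·5/36 + 4·1/6
 = 0 + 1/9 + 2/9 + 1/2 + 2/3 + 5/9 + 2/3
 = 49/18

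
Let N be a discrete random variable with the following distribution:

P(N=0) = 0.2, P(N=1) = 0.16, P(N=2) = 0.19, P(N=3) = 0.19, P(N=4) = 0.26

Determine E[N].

E[N] = Σ n·P(N=n)
 = 0·0.2 + 1·0.16 + 2·0.19 + 3·0.19 + 4·0.26
 = 0 + 0.16 + 0.38 + 0.57 + 1.04
 = 2.15

2.15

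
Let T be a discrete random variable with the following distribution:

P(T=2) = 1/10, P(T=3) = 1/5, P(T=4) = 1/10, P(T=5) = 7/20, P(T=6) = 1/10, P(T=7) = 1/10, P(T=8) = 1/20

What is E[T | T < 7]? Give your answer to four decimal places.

4.1765

P(T < 7) = 1/10 + 1/5 + 1/10 + 7/20 + 1/10 = 17/20.
E[T | T < 7] = [2·1/10 + 3·1/5 + 4·1/10 + 5·7/20 + 6·1/10] / (17/20)
 = 71/20 / (17/20)
 = 71/17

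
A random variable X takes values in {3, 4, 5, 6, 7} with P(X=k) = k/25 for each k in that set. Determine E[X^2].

31

E[X^2] = Σ x^2·P(X=x)
 = 9·3/25 + 16·4/25 + 25·1/5 + 36·6/25 + 49·7/25
 = 27/25 + 64/25 + 5 + 216/25 + 343/25
 = 31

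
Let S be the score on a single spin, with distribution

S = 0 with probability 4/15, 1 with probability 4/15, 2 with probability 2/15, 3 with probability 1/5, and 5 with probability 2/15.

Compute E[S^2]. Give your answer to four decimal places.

5.9333

E[S^2] = Σ s^2·P(S=s)
 = 0·4/15 + 1·4/15 + 4·2/15 + 9·1/5 + 25·2/15
 = 0 + 4/15 + 8/15 + 9/5 + 10/3
 = 89/15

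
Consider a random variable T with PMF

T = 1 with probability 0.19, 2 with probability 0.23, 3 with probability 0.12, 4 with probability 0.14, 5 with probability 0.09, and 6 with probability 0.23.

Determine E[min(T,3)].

2.39

E[min(T,3)] = Σ min(t,3)·P(T=t)
 = 1·0.19 + 2·0.23 + 3·0.12 + 3·0.14 + 3·0.09 + 3·0.23
 = 0.19 + 0.46 + 0.36 + 0.42 + 0.27 + 0.69
 = 2.39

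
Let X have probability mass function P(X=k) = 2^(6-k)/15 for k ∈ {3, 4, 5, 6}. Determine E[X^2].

E[X^2] = Σ x^2·P(X=x)
 = 9·8/15 + 16·4/15 + 25·2/15 + 36·1/15
 = 24/5 + 64/15 + 10/3 + 12/5
 = 74/5

14.8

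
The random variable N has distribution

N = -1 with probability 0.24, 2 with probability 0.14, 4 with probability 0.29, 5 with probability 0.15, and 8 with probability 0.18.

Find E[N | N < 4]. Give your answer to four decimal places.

0.1053

P(N < 4) = 0.24 + 0.14 = 0.38.
E[N | N < 4] = [(-1)·0.24 + 2·0.14] / 0.38
 = 0.04 / 0.38
 = 2/19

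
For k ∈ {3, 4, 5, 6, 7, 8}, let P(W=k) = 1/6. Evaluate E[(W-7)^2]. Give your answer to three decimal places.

5.167

E[(W-7)^2] = Σ (w-7)^2·P(W=w)
 = 16·1/6 + 9·1/6 + 4·1/6 + 1·1/6 + 0·1/6 + 1·1/6
 = 8/3 + 3/2 + 2/3 + 1/6 + 0 + 1/6
 = 31/6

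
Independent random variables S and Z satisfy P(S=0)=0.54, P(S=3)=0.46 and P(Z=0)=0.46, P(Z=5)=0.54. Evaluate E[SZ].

E[SZ] = Σ_s Σ_z sz · P(S=s)P(Z=z)
 = 0·0.2484 + 0·0.2916 + 0·0.2116 + 15·0.2484
 = 0 + 0 + 0 + 3.726
 = 3.726

3.726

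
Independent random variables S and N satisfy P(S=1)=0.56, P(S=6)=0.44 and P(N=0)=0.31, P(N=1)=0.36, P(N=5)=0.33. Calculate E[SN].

E[SN] = Σ_s Σ_n sn · P(S=s)P(N=n)
 = 0·0.1736 + 1·0.2016 + 5·0.1848 + 0·0.1364 + 6·0.1584 + 30·0.1452
 = 0 + 0.2016 + 0.924 + 0 + 0.9504 + 4.356
 = 6.432

6.432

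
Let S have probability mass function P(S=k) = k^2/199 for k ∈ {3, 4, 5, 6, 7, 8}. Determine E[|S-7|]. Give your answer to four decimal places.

1.1759

E[|S-7|] = Σ |s-7|·P(S=s)
 = 4·9/199 + 3·16/199 + 2·25/199 + 1·36/199 + 0·49/199 + 1·64/199
 = 36/199 + 48/199 + 50/199 + 36/199 + 0 + 64/199
 = 234/199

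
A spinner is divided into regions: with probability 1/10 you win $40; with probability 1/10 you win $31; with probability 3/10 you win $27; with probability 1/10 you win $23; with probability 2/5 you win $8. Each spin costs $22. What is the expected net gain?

E[payout] = 40·1/10 + 31·1/10 + 27·3/10 + 23·1/10 + 8·2/5
 = 4 + 31/10 + 81/10 + 23/10 + 16/5
 = 207/10
Net = 207/10 - 22 = -13/10

-1.3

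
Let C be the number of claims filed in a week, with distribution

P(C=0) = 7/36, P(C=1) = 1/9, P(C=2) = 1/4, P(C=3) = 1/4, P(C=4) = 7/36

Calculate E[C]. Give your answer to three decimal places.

2.139

E[C] = Σ c·P(C=c)
 = 0·7/36 + 1·1/9 + 2·1/4 + 3·1/4 + 4·7/36
 = 0 + 1/9 + 1/2 + 3/4 + 7/9
 = 77/36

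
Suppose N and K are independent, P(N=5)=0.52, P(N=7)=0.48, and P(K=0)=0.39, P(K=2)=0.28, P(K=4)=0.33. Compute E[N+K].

7.84

E[N+K] = Σ_n Σ_k (n+k) · P(N=n)P(K=k)
 = 5·0.2028 + 7·0.1456 + 9·0.1716 + 7·0.1872 + 9·0.1344 + 11·0.1584
 = 1.014 + 1.0192 + 1.5444 + 1.3104 + 1.2096 + 1.7424
 = 7.84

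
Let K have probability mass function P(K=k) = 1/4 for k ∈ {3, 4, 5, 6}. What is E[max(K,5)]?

E[max(K,5)] = Σ max(k,5)·P(K=k)
 = 5·1/4 + 5·1/4 + 5·1/4 + 6·1/4
 = 5/4 + 5/4 + 5/4 + 3/2
 = 21/4

5.25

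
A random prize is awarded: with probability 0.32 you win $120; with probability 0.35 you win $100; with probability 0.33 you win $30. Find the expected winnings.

E[payout] = 120·0.32 + 100·0.35 + 30·0.33
 = 38.4 + 35 + 9.9
 = 83.3

83.3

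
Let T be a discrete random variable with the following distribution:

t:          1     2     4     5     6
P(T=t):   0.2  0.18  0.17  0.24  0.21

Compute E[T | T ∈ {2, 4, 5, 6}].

P(T ∈ {2, 4, 5, 6}) = 0.18 + 0.17 + 0.24 + 0.21 = 0.8.
E[T | T ∈ {2, 4, 5, 6}] = [2·0.18 + 4·0.17 + 5·0.24 + 6·0.21] / 0.8
 = 3.5 / 0.8
 = 35/8

4.375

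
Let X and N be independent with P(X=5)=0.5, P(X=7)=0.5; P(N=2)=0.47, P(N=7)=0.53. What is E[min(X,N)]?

4.12

E[min(X,N)] = Σ_x Σ_n min(x,n) · P(X=x)P(N=n)
 = 2·0.235 + 5·0.265 + 2·0.235 + 7·0.265
 = 0.47 + 1.325 + 0.47 + 1.855
 = 4.12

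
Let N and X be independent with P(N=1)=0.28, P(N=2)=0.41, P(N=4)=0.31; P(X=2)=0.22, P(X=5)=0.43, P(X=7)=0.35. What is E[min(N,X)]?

E[min(N,X)] = Σ_n Σ_x min(n,x) · P(N=n)P(X=x)
 = 1·0.0616 + 1·0.1204 + 1·0.098 + 2·0.0902 + 2·0.1763 + 2·0.1435 + 2·0.0682 + 4·0.1333 + 4·0.1085
 = 0.0616 + 0.1204 + 0.098 + 0.1804 + 0.3526 + 0.287 + 0.1364 + 0.5332 + 0.434
 = 2.2036

2.2036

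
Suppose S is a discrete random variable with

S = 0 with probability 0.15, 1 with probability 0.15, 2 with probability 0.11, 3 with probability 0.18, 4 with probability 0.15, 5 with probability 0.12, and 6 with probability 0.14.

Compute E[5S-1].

13.75

E[5S-1] = Σ (5s-1)·P(S=s)
 = (-1)·0.15 + 4·0.15 + 9·0.11 + 14·0.18 + 19·0.15 + 24·0.12 + 29·0.14
 = (-0.15) + 0.6 + 0.99 + 2.52 + 2.85 + 2.88 + 4.06
 = 13.75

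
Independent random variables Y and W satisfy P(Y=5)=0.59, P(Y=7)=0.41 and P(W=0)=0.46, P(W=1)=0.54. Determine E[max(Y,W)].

5.82

E[max(Y,W)] = Σ_y Σ_w max(y,w) · P(Y=y)P(W=w)
 = 5·0.2714 + 5·0.3186 + 7·0.1886 + 7·0.2214
 = 1.357 + 1.593 + 1.3202 + 1.5498
 = 5.82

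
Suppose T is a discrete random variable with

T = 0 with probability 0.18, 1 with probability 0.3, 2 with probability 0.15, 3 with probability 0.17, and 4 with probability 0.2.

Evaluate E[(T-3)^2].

3.17

E[(T-3)^2] = Σ (t-3)^2·P(T=t)
 = 9·0.18 + 4·0.3 + 1·0.15 + 0·0.17 + 1·0.2
 = 1.62 + 1.2 + 0.15 + 0 + 0.2
 = 3.17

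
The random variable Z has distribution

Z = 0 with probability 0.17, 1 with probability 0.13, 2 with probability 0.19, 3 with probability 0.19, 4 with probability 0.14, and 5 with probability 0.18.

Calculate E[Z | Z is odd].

P(Z is odd) = 0.13 + 0.19 + 0.18 = 0.5.
E[Z | Z is odd] = [1·0.13 + 3·0.19 + 5·0.18] / 0.5
 = 1.6 / 0.5
 = 16/5

3.2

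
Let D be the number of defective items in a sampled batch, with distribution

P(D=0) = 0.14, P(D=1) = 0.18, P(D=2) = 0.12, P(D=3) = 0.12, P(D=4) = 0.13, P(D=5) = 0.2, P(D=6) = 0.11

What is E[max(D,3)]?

3.86

E[max(D,3)] = Σ max(d,3)·P(D=d)
 = 3·0.14 + 3·0.18 + 3·0.12 + 3·0.12 + 4·0.13 + 5·0.2 + 6·0.11
 = 0.42 + 0.54 + 0.36 + 0.36 + 0.52 + 1 + 0.66
 = 3.86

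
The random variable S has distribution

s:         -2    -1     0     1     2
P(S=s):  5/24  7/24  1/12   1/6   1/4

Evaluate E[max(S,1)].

E[max(S,1)] = Σ max(s,1)·P(S=s)
 = 1·5/24 + 1·7/24 + 1·1/12 + 1·1/6 + 2·1/4
 = 5/24 + 7/24 + 1/12 + 1/6 + 1/2
 = 5/4

1.25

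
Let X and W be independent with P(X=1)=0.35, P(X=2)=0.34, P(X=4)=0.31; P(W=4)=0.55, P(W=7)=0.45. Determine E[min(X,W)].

E[min(X,W)] = Σ_x Σ_w min(x,w) · P(X=x)P(W=w)
 = 1·0.1925 + 1·0.1575 + 2·0.187 + 2·0.153 + 4·0.1705 + 4·0.1395
 = 0.1925 + 0.1575 + 0.374 + 0.306 + 0.682 + 0.558
 = 2.27

2.27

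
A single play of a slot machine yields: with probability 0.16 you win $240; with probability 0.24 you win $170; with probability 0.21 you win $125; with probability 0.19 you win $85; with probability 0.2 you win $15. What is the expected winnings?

E[payout] = 240·0.16 + 170·0.24 + 125·0.21 + 85·0.19 + 15·0.2
 = 38.4 + 40.8 + 26.25 + 16.15 + 3
 = 124.6

124.6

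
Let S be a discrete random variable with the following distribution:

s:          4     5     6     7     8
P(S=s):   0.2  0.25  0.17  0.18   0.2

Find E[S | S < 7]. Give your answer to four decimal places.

P(S < 7) = 0.2 + 0.25 + 0.17 = 0.62.
E[S | S < 7] = [4·0.2 + 5·0.25 + 6·0.17] / 0.62
 = 3.07 / 0.62
 = 307/62

4.9516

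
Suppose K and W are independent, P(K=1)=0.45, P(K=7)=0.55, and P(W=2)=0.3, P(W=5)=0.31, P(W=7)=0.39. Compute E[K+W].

9.18

E[K+W] = Σ_k Σ_w (k+w) · P(K=k)P(W=w)
 = 3·0.135 + 6·0.1395 + 8·0.1755 + 9·0.165 + 12·0.1705 + 14·0.2145
 = 0.405 + 0.837 + 1.404 + 1.485 + 2.046 + 3.003
 = 9.18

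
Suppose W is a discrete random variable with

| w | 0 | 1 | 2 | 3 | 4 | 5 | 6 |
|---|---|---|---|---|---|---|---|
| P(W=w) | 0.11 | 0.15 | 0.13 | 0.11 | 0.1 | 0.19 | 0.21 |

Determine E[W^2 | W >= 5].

30.775

P(W >= 5) = 0.19 + 0.21 = 0.4.
E[W^2 | W >= 5] = [25·0.19 + 36·0.21] / 0.4
 = 12.31 / 0.4
 = 1231/40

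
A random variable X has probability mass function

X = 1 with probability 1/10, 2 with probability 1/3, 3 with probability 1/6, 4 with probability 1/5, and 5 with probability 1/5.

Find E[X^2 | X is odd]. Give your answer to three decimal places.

14.143

P(X is odd) = 1/10 + 1/6 + 1/5 = 7/15.
E[X^2 | X is odd] = [1·1/10 + 9·1/6 + 25·1/5] / (7/15)
 = 33/5 / (7/15)
 = 99/7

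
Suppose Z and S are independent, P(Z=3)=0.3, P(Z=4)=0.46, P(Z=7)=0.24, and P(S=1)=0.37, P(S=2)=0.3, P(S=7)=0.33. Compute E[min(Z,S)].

E[min(Z,S)] = Σ_z Σ_s min(z,s) · P(Z=z)P(S=s)
 = 1·0.111 + 2·0.09 + 3·0.099 + 1·0.1702 + 2·0.138 + 4·0.1518 + 1·0.0888 + 2·0.072 + 7·0.0792
 = 0.111 + 0.18 + 0.297 + 0.1702 + 0.276 + 0.6072 + 0.0888 + 0.144 + 0.5544
 = 2.4286

2.4286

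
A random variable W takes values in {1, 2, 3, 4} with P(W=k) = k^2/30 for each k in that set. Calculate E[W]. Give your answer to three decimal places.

3.333

E[W] = Σ w·P(W=w)
 = 1·1/30 + 2·2/15 + 3·3/10 + 4·8/15
 = 1/30 + 4/15 + 9/10 + 32/15
 = 10/3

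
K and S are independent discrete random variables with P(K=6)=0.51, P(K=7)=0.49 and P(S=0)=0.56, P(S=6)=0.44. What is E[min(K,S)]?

2.64

E[min(K,S)] = Σ_k Σ_s min(k,s) · P(K=k)P(S=s)
 = 0·0.2856 + 6·0.2244 + 0·0.2744 + 6·0.2156
 = 0 + 1.3464 + 0 + 1.2936
 = 2.64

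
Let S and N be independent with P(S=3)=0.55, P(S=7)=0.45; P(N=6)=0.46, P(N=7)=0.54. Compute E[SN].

31.392

E[SN] = Σ_s Σ_n sn · P(S=s)P(N=n)
 = 18·0.253 + 21·0.297 + 42·0.207 + 49·0.243
 = 4.554 + 6.237 + 8.694 + 11.907
 = 31.392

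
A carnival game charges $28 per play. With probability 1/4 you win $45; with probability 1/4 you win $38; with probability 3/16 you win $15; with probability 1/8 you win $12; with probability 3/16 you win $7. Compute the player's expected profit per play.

E[payout] = 45·1/4 + 38·1/4 + 15·3/16 + 12·1/8 + 7·3/16
 = 45/4 + 19/2 + 45/16 + 3/2 + 21/16
 = 211/8
Net = 211/8 - 28 = -13/8

-1.625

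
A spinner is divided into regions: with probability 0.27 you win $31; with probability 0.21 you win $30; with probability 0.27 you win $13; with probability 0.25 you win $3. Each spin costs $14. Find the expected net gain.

E[payout] = 31·0.27 + 30·0.21 + 13·0.27 + 3·0.25
 = 8.37 + 6.3 + 3.51 + 0.75
 = 18.93
Net = 18.93 - 14 = 4.93

4.93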